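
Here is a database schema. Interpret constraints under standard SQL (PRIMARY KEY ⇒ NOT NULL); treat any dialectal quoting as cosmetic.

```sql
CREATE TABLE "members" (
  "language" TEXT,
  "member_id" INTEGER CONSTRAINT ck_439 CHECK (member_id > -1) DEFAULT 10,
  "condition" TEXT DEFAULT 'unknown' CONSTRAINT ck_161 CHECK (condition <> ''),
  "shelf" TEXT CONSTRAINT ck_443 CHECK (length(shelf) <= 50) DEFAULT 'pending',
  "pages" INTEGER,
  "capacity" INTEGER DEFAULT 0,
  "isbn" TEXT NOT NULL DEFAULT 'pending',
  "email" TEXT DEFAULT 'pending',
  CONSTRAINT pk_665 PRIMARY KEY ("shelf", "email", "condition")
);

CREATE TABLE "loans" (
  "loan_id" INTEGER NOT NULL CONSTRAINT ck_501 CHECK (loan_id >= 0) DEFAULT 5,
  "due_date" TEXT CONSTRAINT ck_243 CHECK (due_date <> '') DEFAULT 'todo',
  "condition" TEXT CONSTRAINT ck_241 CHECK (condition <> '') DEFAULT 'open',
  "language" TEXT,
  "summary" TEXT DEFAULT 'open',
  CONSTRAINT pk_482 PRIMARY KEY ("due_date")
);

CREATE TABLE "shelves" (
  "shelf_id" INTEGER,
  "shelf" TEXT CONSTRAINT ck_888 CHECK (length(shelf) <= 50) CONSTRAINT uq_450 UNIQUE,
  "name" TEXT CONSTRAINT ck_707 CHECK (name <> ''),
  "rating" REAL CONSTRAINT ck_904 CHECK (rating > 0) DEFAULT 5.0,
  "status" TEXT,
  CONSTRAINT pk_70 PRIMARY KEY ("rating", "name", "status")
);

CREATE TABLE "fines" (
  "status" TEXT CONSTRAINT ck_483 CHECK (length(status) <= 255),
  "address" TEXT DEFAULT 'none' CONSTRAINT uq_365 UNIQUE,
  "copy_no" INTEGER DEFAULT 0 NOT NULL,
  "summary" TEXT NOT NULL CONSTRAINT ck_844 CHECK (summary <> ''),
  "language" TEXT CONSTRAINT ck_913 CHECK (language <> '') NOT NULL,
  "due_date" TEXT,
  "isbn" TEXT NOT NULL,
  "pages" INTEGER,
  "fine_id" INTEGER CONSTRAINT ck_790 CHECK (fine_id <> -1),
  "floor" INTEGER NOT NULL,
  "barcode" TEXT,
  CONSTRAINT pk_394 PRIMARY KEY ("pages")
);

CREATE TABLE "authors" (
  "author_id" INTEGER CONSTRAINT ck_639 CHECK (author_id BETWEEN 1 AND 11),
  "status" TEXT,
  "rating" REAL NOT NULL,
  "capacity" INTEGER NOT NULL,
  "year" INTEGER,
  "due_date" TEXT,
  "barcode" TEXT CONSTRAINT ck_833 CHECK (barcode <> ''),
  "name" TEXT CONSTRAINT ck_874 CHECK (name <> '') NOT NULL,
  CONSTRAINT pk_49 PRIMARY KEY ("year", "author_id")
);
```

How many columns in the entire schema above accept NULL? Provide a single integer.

members: 4 nullable (language, member_id, pages, capacity — PK (shelf, email, condition) and explicit NOT NULL columns excluded).
loans: 3 nullable (condition, language, summary — PK (due_date) and explicit NOT NULL columns excluded).
shelves: 2 nullable (shelf_id, shelf — PK (rating, name, status) and explicit NOT NULL columns excluded).
fines: 5 nullable (status, address, due_date, fine_id, barcode — PK (pages) and explicit NOT NULL columns excluded).
authors: 3 nullable (status, due_date, barcode — PK (year, author_id) and explicit NOT NULL columns excluded).
Total: 4 + 3 + 2 + 5 + 3 = 17.

17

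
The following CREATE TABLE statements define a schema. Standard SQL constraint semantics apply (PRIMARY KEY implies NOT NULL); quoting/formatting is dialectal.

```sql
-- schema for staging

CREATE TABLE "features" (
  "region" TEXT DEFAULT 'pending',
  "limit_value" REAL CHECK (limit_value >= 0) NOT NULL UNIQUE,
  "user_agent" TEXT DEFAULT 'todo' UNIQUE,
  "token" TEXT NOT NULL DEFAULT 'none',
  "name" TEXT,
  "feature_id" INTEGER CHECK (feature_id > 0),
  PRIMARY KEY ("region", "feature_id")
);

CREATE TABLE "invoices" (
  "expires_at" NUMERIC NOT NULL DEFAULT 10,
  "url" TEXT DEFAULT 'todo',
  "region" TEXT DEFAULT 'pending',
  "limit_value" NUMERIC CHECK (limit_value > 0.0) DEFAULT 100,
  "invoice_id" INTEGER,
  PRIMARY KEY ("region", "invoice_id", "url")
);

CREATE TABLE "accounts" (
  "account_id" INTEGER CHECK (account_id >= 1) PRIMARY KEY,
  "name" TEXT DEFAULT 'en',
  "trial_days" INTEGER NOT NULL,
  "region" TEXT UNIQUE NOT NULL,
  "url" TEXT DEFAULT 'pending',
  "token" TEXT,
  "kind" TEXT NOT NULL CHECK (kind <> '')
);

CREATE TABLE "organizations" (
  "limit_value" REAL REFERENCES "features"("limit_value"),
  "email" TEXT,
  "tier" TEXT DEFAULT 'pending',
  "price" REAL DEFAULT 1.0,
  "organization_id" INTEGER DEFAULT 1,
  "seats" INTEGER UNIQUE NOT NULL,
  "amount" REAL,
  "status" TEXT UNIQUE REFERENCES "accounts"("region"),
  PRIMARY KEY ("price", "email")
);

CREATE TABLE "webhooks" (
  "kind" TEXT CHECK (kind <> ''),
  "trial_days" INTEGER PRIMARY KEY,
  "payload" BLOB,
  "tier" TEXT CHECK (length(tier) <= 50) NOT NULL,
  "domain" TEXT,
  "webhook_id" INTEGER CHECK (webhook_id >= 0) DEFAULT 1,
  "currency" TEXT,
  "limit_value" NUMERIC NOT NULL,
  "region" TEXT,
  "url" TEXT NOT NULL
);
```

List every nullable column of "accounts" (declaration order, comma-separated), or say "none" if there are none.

name, url, token

- account_id: part of the PRIMARY KEY, which implies NOT NULL → not nullable.
- name: DEFAULT only fills an omitted column; an explicit NULL is still allowed → nullable.
- trial_days: declared NOT NULL → not nullable.
- region: declared NOT NULL → not nullable.
- url: DEFAULT only fills an omitted column; an explicit NULL is still allowed → nullable.
- token: no NOT NULL constraint applies → nullable.
- kind: declared NOT NULL → not nullable.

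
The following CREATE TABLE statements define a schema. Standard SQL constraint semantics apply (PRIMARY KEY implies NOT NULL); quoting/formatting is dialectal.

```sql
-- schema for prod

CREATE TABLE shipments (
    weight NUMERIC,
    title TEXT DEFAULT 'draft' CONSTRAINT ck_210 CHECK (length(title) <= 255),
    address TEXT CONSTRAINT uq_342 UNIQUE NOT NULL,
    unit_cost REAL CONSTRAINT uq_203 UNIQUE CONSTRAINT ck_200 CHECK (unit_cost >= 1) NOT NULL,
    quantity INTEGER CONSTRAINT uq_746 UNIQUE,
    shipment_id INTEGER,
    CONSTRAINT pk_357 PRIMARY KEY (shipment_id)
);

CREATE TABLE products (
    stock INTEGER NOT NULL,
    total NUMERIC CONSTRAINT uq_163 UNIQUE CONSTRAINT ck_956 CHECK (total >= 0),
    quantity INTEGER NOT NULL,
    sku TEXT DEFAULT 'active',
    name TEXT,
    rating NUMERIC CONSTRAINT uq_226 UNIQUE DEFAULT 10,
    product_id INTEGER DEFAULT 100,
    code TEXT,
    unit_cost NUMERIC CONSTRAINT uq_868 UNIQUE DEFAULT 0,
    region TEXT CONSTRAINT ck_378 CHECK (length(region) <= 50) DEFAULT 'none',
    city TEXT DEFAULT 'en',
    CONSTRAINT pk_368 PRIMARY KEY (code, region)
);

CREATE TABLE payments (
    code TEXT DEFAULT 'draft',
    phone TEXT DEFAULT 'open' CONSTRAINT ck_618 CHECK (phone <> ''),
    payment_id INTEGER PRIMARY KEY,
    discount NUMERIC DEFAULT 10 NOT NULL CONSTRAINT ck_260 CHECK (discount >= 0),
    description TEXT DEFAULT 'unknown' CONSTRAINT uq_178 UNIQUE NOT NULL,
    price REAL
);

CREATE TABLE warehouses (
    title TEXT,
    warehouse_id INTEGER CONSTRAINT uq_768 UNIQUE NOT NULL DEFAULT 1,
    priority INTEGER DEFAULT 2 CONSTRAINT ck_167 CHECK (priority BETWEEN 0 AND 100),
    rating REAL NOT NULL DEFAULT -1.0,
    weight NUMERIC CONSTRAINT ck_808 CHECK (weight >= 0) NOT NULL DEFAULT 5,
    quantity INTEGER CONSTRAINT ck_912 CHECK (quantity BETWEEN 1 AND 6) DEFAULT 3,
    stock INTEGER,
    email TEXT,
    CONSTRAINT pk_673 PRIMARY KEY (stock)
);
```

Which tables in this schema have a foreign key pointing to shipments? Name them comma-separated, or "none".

No REFERENCES clause anywhere in the schema names shipments.

none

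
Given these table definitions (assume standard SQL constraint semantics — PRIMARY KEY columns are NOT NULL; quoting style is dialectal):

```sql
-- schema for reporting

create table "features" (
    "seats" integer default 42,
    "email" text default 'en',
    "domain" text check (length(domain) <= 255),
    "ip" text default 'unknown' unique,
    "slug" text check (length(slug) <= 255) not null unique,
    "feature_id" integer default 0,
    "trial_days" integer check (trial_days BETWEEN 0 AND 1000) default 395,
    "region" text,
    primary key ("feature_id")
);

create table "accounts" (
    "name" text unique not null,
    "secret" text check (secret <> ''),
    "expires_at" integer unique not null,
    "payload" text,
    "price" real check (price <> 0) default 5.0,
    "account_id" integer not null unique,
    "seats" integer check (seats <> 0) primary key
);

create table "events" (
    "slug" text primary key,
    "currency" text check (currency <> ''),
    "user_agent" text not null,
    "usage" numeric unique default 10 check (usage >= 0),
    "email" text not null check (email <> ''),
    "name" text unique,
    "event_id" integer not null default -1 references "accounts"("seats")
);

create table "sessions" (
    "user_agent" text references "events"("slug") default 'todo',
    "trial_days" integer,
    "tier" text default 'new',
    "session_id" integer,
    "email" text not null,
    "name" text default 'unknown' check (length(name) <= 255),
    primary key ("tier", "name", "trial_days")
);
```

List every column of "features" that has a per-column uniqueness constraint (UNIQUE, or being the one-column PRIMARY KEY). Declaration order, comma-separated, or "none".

ip, slug, feature_id

- seats: no UNIQUE or single-column PK constraint.
- email: no UNIQUE or single-column PK constraint.
- domain: no UNIQUE or single-column PK constraint.
- ip: declared UNIQUE → unique.
- slug: declared UNIQUE → unique.
- feature_id: single-column PRIMARY KEY → unique.
- trial_days: no UNIQUE or single-column PK constraint.
- region: no UNIQUE or single-column PK constraint.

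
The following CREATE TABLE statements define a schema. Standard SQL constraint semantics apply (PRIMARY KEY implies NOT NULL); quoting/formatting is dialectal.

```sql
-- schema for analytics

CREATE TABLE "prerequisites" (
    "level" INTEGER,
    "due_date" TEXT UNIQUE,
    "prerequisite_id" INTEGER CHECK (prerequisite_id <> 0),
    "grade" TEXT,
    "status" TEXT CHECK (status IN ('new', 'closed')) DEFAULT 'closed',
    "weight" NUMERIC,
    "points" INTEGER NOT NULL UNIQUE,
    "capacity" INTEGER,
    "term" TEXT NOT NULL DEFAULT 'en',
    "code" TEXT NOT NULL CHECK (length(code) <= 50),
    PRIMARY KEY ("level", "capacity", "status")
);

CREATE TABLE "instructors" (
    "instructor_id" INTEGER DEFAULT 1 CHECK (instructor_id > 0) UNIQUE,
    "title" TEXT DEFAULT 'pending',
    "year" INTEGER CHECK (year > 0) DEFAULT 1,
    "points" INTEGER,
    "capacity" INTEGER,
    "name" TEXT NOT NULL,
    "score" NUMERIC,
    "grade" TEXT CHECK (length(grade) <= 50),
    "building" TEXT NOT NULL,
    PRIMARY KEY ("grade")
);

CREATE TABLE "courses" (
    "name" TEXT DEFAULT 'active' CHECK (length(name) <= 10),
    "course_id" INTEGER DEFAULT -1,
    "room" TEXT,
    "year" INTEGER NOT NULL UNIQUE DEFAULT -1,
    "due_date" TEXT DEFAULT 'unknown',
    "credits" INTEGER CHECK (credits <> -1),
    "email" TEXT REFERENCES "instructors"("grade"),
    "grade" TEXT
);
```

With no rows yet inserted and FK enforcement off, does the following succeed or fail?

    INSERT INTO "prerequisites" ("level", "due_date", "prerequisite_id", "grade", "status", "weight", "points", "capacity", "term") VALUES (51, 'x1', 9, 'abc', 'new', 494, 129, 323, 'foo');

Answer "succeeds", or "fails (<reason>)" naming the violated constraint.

fails (NOT NULL on code)

code is omitted from the column list and has no DEFAULT, so it would receive NULL.
But code is declared NOT NULL.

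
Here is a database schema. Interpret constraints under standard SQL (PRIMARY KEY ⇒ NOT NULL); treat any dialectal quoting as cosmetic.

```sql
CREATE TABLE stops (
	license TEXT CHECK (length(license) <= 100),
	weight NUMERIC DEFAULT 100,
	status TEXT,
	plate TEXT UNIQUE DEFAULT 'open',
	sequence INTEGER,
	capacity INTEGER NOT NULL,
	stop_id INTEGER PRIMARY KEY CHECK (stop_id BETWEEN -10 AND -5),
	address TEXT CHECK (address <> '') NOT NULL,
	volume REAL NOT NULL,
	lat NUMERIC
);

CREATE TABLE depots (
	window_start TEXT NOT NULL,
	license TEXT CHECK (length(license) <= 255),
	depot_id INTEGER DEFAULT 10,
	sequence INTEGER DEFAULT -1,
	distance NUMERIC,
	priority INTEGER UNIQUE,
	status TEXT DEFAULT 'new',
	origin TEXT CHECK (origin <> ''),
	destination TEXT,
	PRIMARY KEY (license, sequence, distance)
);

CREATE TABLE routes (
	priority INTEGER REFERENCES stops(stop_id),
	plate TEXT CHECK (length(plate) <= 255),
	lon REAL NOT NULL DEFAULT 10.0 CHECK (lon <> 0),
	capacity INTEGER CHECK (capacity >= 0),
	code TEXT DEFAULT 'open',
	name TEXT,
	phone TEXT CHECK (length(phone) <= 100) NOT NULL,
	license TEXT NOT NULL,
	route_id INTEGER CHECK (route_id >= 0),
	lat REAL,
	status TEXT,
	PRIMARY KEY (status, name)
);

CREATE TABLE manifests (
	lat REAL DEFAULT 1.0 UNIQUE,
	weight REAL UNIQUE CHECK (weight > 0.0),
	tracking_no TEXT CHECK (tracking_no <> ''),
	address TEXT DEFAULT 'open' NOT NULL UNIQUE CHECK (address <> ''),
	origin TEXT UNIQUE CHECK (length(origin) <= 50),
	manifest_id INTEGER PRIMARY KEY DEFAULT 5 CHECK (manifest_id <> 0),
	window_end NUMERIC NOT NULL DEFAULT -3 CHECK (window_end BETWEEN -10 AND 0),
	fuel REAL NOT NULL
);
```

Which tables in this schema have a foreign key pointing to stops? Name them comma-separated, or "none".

routes

- routes.priority references stops(stop_id).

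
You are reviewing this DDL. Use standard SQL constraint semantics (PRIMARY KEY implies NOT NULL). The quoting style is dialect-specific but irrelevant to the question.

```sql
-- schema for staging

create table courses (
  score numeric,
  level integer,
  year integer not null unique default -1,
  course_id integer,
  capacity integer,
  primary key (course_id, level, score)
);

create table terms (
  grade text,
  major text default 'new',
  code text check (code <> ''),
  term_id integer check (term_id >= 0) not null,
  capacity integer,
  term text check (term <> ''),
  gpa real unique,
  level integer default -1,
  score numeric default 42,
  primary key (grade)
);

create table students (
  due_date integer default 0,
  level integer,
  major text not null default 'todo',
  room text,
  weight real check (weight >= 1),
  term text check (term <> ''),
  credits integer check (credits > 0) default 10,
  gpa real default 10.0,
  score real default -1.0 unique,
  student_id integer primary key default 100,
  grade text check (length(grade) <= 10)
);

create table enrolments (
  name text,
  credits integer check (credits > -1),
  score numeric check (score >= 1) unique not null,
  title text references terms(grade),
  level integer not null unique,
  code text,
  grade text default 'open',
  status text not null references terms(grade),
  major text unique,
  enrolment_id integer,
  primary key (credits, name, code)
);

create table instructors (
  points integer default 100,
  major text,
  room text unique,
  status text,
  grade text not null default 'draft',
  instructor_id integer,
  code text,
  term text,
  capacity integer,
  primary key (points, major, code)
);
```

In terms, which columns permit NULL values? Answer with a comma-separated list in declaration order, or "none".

major, code, capacity, term, gpa, level, score

- grade: part of the PRIMARY KEY, which implies NOT NULL → not nullable.
- major: DEFAULT only fills an omitted column; an explicit NULL is still allowed → nullable.
- code: CHECK does not forbid NULL (a CHECK constraint passes when its expression is NULL) → nullable.
- term_id: declared NOT NULL → not nullable.
- capacity: no NOT NULL constraint applies → nullable.
- term: CHECK does not forbid NULL (a CHECK constraint passes when its expression is NULL) → nullable.
- gpa: UNIQUE does not imply NOT NULL → nullable.
- level: DEFAULT only fills an omitted column; an explicit NULL is still allowed → nullable.
- score: DEFAULT only fills an omitted column; an explicit NULL is still allowed → nullable.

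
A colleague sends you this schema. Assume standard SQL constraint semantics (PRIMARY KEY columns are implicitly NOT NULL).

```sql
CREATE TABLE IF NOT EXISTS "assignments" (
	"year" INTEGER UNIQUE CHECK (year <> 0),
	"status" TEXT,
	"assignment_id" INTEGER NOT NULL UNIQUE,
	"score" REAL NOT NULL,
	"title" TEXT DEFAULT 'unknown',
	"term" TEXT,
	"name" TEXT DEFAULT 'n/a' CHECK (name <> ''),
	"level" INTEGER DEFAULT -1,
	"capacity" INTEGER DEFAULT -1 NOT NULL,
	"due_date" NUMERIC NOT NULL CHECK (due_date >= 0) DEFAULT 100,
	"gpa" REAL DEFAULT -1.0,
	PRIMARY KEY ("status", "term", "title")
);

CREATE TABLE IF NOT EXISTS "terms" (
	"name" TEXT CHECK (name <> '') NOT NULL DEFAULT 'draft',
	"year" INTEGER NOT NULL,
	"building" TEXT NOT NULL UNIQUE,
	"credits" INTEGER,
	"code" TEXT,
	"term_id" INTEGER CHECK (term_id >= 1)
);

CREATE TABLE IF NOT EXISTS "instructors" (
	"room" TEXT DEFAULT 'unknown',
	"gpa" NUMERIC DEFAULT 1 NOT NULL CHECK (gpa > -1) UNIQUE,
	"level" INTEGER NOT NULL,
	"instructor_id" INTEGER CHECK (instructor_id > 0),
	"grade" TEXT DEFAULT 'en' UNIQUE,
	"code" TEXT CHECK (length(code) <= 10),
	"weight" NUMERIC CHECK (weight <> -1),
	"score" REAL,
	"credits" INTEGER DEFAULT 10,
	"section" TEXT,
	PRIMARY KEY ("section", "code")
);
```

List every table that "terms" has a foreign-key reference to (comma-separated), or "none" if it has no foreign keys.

none

No column in terms has a REFERENCES clause.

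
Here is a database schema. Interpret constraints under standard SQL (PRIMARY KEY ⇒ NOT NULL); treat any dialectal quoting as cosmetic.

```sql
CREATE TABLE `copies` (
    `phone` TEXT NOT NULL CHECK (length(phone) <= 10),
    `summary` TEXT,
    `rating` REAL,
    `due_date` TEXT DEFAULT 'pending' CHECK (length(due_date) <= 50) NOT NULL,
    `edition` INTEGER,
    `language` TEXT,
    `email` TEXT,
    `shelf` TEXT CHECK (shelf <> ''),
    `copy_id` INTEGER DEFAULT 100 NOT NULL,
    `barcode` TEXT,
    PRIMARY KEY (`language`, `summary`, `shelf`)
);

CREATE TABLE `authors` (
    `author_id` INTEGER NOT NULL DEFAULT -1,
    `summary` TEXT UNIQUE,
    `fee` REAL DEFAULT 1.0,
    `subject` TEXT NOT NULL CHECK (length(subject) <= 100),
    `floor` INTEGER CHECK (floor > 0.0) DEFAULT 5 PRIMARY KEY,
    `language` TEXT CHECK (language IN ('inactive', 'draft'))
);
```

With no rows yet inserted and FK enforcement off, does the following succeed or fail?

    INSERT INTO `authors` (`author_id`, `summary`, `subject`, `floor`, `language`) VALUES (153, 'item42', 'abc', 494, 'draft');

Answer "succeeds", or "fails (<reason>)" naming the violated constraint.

succeeds

NOT NULL columns: author_id is supplied; floor is supplied; subject is supplied.
CHECK constraints: 'abc' satisfies (length(subject) <= 100); 494 satisfies (floor > 0.0); 'draft' satisfies (language IN ('inactive', 'draft')).
No constraint is violated.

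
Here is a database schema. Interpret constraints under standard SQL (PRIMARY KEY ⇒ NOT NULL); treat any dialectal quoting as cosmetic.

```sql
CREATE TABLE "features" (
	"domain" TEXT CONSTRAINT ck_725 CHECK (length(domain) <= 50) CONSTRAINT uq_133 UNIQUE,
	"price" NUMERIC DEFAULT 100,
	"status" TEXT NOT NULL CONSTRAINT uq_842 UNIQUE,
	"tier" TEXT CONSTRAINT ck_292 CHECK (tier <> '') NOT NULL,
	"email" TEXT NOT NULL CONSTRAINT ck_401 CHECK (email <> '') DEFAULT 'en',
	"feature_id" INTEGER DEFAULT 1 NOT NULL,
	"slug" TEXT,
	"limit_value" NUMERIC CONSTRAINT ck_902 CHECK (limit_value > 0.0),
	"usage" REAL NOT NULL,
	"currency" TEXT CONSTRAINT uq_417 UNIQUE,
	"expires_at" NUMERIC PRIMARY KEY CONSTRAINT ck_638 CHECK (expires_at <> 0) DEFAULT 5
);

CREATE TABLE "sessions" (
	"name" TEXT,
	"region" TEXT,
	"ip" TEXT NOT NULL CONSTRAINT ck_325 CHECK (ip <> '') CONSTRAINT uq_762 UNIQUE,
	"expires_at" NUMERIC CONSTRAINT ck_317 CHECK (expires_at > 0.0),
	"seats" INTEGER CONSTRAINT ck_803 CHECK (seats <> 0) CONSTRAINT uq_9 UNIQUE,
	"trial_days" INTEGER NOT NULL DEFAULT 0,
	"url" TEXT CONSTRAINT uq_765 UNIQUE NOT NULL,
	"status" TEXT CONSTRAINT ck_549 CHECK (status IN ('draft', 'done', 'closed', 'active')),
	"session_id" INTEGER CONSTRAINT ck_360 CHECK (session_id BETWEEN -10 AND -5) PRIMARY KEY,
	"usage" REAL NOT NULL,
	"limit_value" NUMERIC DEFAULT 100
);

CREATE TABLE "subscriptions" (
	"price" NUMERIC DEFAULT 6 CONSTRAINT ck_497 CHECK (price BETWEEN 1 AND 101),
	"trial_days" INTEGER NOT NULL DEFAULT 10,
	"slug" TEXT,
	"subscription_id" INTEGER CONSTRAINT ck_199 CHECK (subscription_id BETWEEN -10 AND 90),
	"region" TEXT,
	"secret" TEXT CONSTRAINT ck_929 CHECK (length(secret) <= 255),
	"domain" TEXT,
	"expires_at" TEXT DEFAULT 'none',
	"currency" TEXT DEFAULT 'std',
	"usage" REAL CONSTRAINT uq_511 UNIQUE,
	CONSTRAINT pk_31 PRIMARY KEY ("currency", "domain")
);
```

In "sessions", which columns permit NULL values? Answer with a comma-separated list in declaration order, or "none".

- name: no NOT NULL constraint applies → nullable.
- region: no NOT NULL constraint applies → nullable.
- ip: declared NOT NULL → not nullable.
- expires_at: CHECK does not forbid NULL (a CHECK constraint passes when its expression is NULL) → nullable.
- seats: CHECK does not forbid NULL (a CHECK constraint passes when its expression is NULL) → nullable.
- trial_days: declared NOT NULL → not nullable.
- url: declared NOT NULL → not nullable.
- status: CHECK does not forbid NULL (a CHECK constraint passes when its expression is NULL) → nullable.
- session_id: part of the PRIMARY KEY, which implies NOT NULL → not nullable.
- usage: declared NOT NULL → not nullable.
- limit_value: DEFAULT only fills an omitted column; an explicit NULL is still allowed → nullable.

name, region, expires_at, seats, status, limit_value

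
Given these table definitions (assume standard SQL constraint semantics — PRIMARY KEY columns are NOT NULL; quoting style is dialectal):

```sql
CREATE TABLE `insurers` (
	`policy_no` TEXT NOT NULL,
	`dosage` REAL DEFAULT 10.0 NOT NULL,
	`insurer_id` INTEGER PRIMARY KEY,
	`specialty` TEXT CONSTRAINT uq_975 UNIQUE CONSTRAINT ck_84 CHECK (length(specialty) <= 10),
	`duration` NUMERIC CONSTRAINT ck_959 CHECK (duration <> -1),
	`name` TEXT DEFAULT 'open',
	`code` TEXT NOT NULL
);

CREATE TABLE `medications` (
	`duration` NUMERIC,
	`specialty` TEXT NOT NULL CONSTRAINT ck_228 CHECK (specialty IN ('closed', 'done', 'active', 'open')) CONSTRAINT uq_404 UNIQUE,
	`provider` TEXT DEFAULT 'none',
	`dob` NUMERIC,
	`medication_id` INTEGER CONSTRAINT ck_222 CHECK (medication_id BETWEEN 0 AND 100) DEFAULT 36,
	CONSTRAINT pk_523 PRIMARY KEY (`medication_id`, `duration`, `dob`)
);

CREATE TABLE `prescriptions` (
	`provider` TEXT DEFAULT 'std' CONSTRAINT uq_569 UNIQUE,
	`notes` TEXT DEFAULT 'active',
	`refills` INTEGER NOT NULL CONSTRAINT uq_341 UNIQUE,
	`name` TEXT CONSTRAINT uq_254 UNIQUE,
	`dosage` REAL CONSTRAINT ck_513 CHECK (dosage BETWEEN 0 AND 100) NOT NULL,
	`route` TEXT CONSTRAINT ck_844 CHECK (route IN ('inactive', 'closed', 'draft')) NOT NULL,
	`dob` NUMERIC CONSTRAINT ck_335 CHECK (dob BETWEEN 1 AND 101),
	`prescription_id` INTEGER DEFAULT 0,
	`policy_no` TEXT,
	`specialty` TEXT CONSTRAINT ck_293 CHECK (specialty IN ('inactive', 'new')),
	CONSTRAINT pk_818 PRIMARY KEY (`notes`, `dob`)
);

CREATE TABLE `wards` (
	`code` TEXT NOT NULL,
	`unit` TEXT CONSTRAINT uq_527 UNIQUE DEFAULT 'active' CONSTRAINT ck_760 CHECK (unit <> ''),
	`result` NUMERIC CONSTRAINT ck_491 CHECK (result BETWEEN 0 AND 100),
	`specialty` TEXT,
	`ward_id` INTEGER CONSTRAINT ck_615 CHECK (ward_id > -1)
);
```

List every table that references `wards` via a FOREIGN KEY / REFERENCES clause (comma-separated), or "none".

none

No REFERENCES clause anywhere in the schema names wards.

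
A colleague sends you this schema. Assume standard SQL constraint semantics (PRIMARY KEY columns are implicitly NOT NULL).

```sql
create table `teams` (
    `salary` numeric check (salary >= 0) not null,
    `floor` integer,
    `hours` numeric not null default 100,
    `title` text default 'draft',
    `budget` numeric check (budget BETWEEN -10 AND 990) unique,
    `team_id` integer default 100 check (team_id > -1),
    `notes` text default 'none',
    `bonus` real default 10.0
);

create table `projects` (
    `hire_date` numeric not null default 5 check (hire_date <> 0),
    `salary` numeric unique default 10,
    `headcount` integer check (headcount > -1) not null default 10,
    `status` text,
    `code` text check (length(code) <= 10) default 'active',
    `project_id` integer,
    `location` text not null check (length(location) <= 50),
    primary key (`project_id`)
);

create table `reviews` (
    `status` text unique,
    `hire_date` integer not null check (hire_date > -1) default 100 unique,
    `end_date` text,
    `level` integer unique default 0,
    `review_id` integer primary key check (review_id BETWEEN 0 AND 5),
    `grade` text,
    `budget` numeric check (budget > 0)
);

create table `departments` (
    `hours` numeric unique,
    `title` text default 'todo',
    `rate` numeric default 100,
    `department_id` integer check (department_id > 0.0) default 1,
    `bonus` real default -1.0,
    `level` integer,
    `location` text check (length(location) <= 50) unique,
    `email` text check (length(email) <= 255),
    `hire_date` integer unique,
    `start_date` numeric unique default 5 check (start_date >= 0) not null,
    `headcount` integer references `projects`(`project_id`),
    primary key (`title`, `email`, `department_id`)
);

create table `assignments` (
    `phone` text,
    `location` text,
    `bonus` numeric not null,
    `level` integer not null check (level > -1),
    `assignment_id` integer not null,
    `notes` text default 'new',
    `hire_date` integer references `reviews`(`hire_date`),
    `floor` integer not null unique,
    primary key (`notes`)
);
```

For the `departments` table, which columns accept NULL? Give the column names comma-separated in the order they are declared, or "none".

- hours: UNIQUE does not imply NOT NULL → nullable.
- title: part of the PRIMARY KEY, which implies NOT NULL → not nullable.
- rate: DEFAULT only fills an omitted column; an explicit NULL is still allowed → nullable.
- department_id: part of the PRIMARY KEY, which implies NOT NULL → not nullable.
- bonus: DEFAULT only fills an omitted column; an explicit NULL is still allowed → nullable.
- level: no NOT NULL constraint applies → nullable.
- location: CHECK does not forbid NULL (a CHECK constraint passes when its expression is NULL) → nullable.
- email: part of the PRIMARY KEY, which implies NOT NULL → not nullable.
- hire_date: UNIQUE does not imply NOT NULL → nullable.
- start_date: declared NOT NULL → not nullable.
- headcount: a foreign key column may be NULL unless separately constrained → nullable.

hours, rate, bonus, level, location, hire_date, headcount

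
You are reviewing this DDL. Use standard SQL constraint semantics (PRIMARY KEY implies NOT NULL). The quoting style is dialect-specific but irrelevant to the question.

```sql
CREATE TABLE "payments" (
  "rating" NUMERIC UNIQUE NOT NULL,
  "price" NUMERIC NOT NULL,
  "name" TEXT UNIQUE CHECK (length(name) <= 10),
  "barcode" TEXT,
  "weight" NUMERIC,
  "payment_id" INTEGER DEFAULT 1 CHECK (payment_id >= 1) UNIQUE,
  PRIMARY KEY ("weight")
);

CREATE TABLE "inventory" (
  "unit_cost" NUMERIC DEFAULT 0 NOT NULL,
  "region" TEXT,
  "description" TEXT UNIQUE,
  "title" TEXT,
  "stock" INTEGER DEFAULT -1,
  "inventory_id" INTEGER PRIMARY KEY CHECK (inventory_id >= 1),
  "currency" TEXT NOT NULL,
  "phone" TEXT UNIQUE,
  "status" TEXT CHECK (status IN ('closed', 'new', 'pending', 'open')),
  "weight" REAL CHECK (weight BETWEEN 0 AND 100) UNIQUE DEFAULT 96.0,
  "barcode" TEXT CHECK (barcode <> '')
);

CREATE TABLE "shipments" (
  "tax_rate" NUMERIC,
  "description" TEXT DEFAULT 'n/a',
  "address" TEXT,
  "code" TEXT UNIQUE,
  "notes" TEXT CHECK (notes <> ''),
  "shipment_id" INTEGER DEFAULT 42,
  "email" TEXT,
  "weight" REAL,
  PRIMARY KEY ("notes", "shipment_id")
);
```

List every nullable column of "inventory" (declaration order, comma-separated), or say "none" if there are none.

- unit_cost: declared NOT NULL → not nullable.
- region: no NOT NULL constraint applies → nullable.
- description: UNIQUE does not imply NOT NULL → nullable.
- title: no NOT NULL constraint applies → nullable.
- stock: DEFAULT only fills an omitted column; an explicit NULL is still allowed → nullable.
- inventory_id: part of the PRIMARY KEY, which implies NOT NULL → not nullable.
- currency: declared NOT NULL → not nullable.
- phone: UNIQUE does not imply NOT NULL → nullable.
- status: CHECK does not forbid NULL (a CHECK constraint passes when its expression is NULL) → nullable.
- weight: CHECK does not forbid NULL (a CHECK constraint passes when its expression is NULL) → nullable.
- barcode: CHECK does not forbid NULL (a CHECK constraint passes when its expression is NULL) → nullable.

region, description, title, stock, phone, status, weight, barcode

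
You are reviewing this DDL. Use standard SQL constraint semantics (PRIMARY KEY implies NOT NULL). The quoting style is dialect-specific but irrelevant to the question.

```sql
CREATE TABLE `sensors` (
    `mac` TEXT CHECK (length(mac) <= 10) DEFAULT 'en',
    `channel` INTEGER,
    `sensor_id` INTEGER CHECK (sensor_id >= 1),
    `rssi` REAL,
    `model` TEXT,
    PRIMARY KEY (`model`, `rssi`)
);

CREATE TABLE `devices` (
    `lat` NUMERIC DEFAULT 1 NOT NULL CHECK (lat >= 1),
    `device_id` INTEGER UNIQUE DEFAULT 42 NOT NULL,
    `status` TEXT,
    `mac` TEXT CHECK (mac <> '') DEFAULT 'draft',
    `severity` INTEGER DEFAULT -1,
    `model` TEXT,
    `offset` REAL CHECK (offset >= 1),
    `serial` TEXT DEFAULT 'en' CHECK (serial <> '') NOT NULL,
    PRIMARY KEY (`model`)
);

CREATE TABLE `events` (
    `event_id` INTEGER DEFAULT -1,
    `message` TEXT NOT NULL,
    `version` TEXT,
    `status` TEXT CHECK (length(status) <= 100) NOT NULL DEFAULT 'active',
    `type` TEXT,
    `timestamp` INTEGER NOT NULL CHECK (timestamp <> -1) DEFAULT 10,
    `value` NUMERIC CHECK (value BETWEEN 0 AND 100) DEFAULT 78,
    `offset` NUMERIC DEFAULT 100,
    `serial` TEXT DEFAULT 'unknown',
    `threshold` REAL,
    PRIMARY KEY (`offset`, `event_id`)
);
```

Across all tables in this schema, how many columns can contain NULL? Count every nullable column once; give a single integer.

12

sensors: 3 nullable (mac, channel, sensor_id — PK (model, rssi) and explicit NOT NULL columns excluded).
devices: 4 nullable (status, mac, severity, offset — PK (model) and explicit NOT NULL columns excluded).
events: 5 nullable (version, type, value, serial, threshold — PK (offset, event_id) and explicit NOT NULL columns excluded).
Total: 3 + 4 + 5 = 12.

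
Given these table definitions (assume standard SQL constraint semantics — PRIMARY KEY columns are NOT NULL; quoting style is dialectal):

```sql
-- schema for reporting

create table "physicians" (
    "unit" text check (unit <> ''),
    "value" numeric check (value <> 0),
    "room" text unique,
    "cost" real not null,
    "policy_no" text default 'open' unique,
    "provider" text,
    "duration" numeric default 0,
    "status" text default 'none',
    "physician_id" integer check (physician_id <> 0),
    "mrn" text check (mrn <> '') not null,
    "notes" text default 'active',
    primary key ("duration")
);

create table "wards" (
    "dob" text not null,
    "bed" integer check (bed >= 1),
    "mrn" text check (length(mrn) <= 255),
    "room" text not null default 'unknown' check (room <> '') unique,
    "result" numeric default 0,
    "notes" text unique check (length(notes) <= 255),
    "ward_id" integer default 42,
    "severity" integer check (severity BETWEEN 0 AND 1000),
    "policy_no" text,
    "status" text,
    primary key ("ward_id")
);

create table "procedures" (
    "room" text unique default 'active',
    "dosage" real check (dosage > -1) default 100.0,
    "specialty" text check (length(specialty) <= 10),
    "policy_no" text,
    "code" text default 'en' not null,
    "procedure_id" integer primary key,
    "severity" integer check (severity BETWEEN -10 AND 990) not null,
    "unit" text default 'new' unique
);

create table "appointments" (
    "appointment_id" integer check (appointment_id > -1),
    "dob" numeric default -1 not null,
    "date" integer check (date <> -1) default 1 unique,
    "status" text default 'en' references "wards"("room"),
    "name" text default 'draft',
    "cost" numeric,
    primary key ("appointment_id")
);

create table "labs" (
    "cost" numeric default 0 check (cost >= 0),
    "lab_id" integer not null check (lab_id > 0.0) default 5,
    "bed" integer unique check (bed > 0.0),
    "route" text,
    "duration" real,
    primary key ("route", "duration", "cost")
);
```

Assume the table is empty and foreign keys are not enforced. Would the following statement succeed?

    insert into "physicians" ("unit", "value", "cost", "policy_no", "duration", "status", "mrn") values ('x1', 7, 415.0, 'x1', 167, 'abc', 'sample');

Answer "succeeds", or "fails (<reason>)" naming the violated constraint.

succeeds

NOT NULL columns: cost is supplied; duration is supplied; mrn is supplied.
CHECK constraints: 'x1' satisfies (unit <> ''); 7 satisfies (value <> 0); 'sample' satisfies (mrn <> '').
No constraint is violated.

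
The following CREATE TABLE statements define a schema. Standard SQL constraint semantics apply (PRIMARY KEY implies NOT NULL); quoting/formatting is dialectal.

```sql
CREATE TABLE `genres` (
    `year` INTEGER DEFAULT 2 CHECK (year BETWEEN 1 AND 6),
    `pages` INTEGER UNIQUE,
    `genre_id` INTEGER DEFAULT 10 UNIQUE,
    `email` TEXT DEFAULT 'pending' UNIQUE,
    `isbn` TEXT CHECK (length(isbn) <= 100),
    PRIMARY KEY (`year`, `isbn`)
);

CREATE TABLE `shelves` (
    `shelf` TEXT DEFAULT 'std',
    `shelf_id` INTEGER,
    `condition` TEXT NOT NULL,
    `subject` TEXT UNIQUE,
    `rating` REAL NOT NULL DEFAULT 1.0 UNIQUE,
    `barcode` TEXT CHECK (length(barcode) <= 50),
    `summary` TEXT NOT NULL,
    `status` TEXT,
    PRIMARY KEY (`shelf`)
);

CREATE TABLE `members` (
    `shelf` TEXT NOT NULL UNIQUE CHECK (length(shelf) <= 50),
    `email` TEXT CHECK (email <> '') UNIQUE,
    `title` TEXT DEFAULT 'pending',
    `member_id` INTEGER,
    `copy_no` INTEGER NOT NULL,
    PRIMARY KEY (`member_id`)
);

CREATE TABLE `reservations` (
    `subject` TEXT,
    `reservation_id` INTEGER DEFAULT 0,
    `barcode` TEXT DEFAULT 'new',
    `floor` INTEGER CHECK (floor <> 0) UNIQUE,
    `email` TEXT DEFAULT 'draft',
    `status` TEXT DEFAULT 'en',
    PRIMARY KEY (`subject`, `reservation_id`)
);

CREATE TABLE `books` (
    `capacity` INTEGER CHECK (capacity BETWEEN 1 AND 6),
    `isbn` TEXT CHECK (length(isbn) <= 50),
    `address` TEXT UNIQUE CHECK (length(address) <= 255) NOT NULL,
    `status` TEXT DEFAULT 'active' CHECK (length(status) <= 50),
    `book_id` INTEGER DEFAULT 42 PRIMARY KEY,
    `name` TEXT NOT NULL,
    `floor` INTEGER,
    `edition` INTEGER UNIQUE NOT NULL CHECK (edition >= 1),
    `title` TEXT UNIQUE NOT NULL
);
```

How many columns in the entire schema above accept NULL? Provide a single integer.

17

genres: 3 nullable (pages, genre_id, email — PK (year, isbn) and explicit NOT NULL columns excluded).
shelves: 4 nullable (shelf_id, subject, barcode, status — PK (shelf) and explicit NOT NULL columns excluded).
members: 2 nullable (email, title — PK (member_id) and explicit NOT NULL columns excluded).
reservations: 4 nullable (barcode, floor, email, status — PK (subject, reservation_id) and explicit NOT NULL columns excluded).
books: 4 nullable (capacity, isbn, status, floor — PK (book_id) and explicit NOT NULL columns excluded).
Total: 3 + 4 + 2 + 4 + 4 = 17.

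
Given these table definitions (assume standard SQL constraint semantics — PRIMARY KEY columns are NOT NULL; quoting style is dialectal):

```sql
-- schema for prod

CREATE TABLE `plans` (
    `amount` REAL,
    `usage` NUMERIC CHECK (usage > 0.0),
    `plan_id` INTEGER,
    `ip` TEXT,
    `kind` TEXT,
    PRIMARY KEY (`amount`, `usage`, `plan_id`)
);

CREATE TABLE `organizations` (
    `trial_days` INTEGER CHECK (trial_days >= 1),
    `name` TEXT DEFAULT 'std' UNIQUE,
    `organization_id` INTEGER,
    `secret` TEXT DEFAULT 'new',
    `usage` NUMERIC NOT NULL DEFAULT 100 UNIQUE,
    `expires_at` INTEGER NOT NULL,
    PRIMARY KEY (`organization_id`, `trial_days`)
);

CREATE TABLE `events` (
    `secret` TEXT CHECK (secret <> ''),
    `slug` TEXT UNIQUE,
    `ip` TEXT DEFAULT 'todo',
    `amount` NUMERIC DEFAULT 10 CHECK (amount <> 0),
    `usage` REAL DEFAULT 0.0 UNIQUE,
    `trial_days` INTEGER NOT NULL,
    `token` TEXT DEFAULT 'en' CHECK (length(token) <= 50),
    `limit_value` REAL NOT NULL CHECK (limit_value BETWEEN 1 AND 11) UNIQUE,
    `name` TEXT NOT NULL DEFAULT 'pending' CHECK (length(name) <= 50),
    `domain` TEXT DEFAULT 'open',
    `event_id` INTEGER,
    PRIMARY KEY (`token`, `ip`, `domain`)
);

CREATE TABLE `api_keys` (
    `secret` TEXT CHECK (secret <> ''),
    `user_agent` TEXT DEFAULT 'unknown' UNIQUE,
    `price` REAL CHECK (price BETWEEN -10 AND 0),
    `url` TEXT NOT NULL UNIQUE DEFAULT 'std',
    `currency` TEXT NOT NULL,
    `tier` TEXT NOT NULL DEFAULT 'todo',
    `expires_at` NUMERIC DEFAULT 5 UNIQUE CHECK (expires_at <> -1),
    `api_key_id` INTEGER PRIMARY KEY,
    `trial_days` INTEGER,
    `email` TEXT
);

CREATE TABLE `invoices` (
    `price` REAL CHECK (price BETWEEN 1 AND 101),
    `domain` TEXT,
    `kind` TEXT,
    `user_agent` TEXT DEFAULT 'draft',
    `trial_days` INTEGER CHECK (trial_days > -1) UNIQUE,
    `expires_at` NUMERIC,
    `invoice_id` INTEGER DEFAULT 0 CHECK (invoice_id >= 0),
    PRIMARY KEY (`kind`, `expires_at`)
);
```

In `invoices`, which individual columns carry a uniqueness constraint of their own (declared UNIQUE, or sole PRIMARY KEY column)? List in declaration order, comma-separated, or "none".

- price: no UNIQUE or single-column PK constraint.
- domain: no UNIQUE or single-column PK constraint.
- kind: part of a composite PRIMARY KEY — only the tuple is unique, not this column on its own.
- user_agent: no UNIQUE or single-column PK constraint.
- trial_days: declared UNIQUE → unique.
- expires_at: part of a composite PRIMARY KEY — only the tuple is unique, not this column on its own.
- invoice_id: no UNIQUE or single-column PK constraint.

trial_days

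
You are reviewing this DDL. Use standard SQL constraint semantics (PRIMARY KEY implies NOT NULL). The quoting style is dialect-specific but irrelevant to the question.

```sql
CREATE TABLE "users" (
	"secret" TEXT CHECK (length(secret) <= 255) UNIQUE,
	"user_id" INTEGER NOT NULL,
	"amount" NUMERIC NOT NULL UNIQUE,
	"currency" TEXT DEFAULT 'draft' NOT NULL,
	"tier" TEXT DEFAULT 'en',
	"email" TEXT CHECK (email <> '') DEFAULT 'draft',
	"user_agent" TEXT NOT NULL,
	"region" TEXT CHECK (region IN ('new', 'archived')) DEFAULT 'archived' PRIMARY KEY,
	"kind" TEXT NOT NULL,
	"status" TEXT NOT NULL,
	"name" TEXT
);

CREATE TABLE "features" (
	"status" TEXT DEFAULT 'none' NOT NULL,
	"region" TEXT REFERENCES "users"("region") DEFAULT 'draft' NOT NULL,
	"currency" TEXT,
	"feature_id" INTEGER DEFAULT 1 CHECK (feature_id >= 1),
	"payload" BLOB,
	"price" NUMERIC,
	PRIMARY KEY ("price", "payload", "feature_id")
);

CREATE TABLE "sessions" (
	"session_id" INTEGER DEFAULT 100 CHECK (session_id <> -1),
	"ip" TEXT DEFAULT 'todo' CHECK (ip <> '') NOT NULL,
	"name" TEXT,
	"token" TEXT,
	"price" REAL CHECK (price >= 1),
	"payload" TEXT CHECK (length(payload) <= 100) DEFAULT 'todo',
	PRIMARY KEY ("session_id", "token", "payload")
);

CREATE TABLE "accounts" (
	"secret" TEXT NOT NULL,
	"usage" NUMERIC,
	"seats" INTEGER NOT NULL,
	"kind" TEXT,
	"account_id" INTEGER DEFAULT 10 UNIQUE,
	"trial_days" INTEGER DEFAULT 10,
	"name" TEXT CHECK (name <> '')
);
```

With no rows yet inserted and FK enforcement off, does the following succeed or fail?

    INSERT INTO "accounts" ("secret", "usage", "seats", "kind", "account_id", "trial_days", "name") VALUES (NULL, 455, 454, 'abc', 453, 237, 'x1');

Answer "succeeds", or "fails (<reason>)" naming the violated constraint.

fails (NOT NULL on secret)

secret is explicitly set to NULL, but secret is declared NOT NULL.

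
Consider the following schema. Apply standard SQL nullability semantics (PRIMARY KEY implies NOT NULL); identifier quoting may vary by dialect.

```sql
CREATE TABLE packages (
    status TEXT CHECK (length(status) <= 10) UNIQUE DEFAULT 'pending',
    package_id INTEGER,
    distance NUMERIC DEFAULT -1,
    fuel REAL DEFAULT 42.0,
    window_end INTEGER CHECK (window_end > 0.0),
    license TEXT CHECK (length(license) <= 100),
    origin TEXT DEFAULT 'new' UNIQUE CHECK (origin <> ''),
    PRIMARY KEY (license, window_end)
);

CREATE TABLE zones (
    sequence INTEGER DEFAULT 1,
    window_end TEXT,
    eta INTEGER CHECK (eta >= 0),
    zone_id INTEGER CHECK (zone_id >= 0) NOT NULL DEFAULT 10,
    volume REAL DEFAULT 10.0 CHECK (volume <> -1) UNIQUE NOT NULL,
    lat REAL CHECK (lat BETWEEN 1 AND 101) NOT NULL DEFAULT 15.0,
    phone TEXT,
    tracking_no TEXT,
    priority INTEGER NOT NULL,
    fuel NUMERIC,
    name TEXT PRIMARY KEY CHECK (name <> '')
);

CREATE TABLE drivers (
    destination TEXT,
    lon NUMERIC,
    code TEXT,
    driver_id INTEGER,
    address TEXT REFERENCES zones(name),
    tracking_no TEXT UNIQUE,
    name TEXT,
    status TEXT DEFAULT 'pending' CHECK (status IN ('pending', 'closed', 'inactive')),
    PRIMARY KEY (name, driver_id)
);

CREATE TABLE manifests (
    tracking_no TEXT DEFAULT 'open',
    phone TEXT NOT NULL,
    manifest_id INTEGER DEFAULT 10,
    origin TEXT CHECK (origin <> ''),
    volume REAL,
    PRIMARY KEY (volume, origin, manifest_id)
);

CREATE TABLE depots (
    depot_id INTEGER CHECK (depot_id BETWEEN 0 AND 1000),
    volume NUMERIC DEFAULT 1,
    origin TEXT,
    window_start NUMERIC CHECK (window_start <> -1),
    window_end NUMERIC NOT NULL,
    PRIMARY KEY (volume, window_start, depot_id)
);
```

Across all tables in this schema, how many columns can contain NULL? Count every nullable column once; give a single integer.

packages: 5 nullable (status, package_id, distance, fuel, origin — PK (license, window_end) and explicit NOT NULL columns excluded).
zones: 6 nullable (sequence, window_end, eta, phone, tracking_no, fuel — PK (name) and explicit NOT NULL columns excluded).
drivers: 6 nullable (destination, lon, code, address, tracking_no, status — PK (name, driver_id) and explicit NOT NULL columns excluded).
manifests: 1 nullable (tracking_no — PK (volume, origin, manifest_id) and explicit NOT NULL columns excluded).
depots: 1 nullable (origin — PK (volume, window_start, depot_id) and explicit NOT NULL columns excluded).
Total: 5 + 6 + 6 + 1 + 1 = 19.

19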